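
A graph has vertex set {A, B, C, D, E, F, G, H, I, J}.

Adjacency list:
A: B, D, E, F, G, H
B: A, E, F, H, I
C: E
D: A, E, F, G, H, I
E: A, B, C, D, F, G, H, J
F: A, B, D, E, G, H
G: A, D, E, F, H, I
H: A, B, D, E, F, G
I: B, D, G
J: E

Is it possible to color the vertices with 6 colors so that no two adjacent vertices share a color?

Yes

The chromatic number is 6. A, D, E, F, G, H are mutually adjacent (a clique of size 6), so at least 6 colors are needed.
6 colors suffice: color 1 → {E, I}; color 2 → {B, C, G, J}; color 3 → {D}; color 4 → {H}; color 5 → {A}; color 6 → {F}.
That is already a proper 6-coloring.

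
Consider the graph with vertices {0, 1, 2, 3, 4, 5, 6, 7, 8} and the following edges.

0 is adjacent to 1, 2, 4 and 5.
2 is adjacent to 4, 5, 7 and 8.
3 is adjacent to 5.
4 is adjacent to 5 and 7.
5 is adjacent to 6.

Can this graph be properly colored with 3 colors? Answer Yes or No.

0, 2, 4, 5 are mutually adjacent (a clique of size 4), so at least 4 colors are needed.
So 3 colors are not enough.

No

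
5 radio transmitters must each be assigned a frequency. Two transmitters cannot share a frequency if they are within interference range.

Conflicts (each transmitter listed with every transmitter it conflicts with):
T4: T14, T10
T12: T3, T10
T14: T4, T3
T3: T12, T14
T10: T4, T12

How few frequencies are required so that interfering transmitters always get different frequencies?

The cycle T4-T14-T3-T12-T10-T4 has odd length 5, so it cannot be 2-colored; at least 3 frequencies are needed.
3 frequencies suffice: frequency 1 → {T4, T3}; frequency 2 → {T12, T14}; frequency 3 → {T10}. Each listed conflict is separated.

3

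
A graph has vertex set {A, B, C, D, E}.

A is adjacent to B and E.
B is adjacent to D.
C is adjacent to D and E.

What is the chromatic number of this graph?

The cycle A-B-D-C-E-A has odd length 5, so it cannot be 2-colored; at least 3 colors are needed.
3 colors suffice: A=1, B=2, C=3, D=1, E=2. Every edge joins two different colors.

3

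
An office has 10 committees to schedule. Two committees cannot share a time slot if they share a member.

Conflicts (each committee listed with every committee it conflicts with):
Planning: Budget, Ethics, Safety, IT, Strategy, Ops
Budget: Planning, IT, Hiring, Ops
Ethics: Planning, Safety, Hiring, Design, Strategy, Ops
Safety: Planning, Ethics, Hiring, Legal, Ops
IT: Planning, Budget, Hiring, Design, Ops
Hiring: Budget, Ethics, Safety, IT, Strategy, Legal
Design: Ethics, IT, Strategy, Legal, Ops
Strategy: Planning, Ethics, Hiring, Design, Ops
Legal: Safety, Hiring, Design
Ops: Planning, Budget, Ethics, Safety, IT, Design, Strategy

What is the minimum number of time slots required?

4

Ethics, Design, Strategy, Ops are mutually in conflict, so at least 4 time slots are needed.
Using 4 time slots: Planning=2, Budget=4, Ethics=3, Safety=4, IT=3, Hiring=1, Design=2, Strategy=4, Legal=3, Ops=1. No two conflicting committees share a time slot.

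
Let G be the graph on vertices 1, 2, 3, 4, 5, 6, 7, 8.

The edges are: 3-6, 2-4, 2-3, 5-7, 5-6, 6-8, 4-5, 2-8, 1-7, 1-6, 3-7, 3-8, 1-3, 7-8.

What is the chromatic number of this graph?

3

2, 3, 8 are pairwise adjacent, so at least 3 colors are needed.
One proper 3-coloring: 1=c, 2=b, 3=a, 4=c, 5=a, 6=b, 7=b, 8=c. Each edge has distinct colors on its endpoints.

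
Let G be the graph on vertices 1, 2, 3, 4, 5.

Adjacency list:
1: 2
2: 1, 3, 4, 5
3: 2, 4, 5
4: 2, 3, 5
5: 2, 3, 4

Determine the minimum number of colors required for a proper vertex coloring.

4

2, 3, 4, 5 are pairwise adjacent (a clique of size 4), so at least 4 colors are needed.
One proper 4-coloring: 1=blue, 2=red, 3=blue, 4=green, 5=yellow. No two adjacent vertices share a color.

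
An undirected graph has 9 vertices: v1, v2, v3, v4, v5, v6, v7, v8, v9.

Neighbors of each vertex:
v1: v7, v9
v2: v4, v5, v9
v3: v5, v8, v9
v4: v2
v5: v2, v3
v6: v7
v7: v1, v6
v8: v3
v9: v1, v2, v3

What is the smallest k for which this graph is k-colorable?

2

v3 and v8 are adjacent, so at least 2 colors are needed.
2 colors suffice: color 1 → {v1, v2, v3, v6}; color 2 → {v4, v5, v7, v8, v9}. No two adjacent vertices share a color.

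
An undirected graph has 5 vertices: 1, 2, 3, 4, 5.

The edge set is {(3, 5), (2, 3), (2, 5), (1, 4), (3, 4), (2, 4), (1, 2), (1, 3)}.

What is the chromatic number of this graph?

4

1, 2, 3, 4 form a clique, so at least 4 colors are needed.
One proper 4-coloring: 1=c, 2=a, 3=b, 4=d, 5=c. No two adjacent vertices share a color.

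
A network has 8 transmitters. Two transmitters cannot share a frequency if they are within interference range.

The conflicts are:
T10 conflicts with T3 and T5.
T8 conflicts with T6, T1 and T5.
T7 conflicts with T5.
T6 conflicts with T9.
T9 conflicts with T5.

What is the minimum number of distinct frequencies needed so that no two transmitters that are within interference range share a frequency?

T7 and T5 conflict, so at least 2 frequencies are needed.
2 frequencies suffice: frequency 1 → {T6, T3, T1, T5}; frequency 2 → {T10, T8, T7, T9}. Each listed conflict is separated.

2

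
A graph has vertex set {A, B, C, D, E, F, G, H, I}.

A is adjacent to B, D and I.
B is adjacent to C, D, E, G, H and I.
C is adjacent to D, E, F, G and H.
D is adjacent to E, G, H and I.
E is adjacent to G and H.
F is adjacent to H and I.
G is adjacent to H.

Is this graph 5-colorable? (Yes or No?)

B, C, D, E, G, H are pairwise adjacent (a clique of size 6), so at least 6 colors are needed.
So 5 colors are not enough.

No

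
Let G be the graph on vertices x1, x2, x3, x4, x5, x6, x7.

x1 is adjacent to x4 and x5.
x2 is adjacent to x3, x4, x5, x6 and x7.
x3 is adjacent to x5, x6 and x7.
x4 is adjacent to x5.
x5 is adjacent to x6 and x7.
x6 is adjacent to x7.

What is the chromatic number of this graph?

x2, x3, x5, x6, x7 are pairwise adjacent (a clique of size 5), so at least 5 colors are needed.
5 colors suffice: color 1 → {x5}; color 2 → {x1, x2}; color 3 → {x4, x7}; color 4 → {x3}; color 5 → {x6}. Each edge has distinct colors on its endpoints.

5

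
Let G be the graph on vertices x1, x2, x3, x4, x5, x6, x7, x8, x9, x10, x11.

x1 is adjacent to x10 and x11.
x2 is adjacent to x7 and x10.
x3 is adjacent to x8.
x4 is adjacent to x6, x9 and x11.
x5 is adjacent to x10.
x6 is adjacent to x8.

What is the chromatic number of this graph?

2

x2 and x10 are adjacent, so at least 2 colors are needed.
2 colors suffice: x1=R, x2=R, x3=B, x4=R, x5=R, x6=B, x7=B, x8=R, x9=B, x10=B, x11=B. Every edge joins two different colors.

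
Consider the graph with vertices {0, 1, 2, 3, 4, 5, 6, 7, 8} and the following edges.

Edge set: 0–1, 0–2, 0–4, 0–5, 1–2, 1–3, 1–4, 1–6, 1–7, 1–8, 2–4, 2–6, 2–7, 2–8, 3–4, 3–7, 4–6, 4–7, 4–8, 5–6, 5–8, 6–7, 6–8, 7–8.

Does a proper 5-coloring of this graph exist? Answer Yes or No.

1, 2, 4, 6, 7, 8 form a clique, so at least 6 colors are needed.
So 5 colors are not enough.

No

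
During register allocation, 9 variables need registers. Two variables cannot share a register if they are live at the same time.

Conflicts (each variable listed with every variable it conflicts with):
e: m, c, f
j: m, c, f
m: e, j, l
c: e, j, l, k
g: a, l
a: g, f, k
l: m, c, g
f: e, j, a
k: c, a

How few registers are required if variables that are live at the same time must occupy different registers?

The cycle k-c-e-f-a-k has odd length 5, so it cannot be 2-colored; at least 3 registers are needed.
3 registers suffice: e=2, j=2, m=1, c=1, g=3, a=1, l=2, f=3, k=2. Every pair that conflicts lands in different registers.

3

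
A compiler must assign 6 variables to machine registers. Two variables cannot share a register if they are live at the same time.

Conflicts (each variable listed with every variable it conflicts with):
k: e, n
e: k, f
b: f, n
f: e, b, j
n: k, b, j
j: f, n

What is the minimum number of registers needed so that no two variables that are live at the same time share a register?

The cycle n-b-f-e-k-n has odd length 5, so it cannot be 2-colored; at least 3 registers are needed.
A valid assignment using 3 registers: k=2, e=3, b=2, f=1, n=1, j=2. Every pair that conflicts lands in different registers.

3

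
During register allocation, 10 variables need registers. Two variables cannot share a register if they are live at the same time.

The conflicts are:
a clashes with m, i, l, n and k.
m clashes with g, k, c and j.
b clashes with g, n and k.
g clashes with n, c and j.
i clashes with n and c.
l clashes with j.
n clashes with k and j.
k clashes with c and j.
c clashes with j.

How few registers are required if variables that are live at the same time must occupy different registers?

m, k, c, j are mutually in conflict, so at least 4 registers are needed.
4 registers suffice: register 1 → {g, i, l, k}; register 2 → {a, b, j}; register 3 → {m, n}; register 4 → {c}. No two conflicting variables share a register.

4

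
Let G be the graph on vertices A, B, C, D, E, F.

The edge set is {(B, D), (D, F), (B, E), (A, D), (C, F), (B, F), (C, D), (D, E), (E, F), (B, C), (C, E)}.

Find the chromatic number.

B, C, D, E, F are mutually adjacent (a clique of size 5), so at least 5 colors are needed.
One proper 5-coloring: A=blue, B=yellow, C=green, D=red, E=purple, F=blue. No two adjacent vertices share a color.

5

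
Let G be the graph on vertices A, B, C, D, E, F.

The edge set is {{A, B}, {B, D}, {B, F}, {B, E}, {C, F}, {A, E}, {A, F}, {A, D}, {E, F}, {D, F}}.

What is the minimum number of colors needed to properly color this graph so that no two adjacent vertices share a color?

4

A, B, E, F are pairwise adjacent (a clique of size 4), so at least 4 colors are needed.
4 colors suffice: color 1 → {F}; color 2 → {A, C}; color 3 → {B}; color 4 → {D, E}. Each edge has distinct colors on its endpoints.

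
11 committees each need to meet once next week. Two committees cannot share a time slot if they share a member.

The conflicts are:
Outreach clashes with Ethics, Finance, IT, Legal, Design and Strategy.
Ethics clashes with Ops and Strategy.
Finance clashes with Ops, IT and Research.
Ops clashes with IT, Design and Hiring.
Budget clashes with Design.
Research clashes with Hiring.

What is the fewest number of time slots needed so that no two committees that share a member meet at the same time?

Outreach, Finance, IT are mutually in conflict, so at least 3 time slots are needed.
3 time slots suffice: Outreach=1, Ethics=2, Finance=2, Ops=1, IT=3, Budget=1, Research=1, Legal=2, Design=2, Strategy=3, Hiring=2. Every pair that conflicts lands in different time slots.

3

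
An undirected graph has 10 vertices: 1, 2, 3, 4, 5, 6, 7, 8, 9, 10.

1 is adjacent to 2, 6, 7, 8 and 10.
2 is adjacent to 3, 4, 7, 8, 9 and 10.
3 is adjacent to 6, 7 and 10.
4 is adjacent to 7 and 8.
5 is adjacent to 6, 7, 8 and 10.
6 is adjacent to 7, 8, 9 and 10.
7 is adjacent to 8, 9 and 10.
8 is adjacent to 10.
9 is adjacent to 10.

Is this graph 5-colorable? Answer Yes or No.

The chromatic number is 5. 1, 2, 7, 8, 10 form a clique, so at least 5 colors are needed.
A valid assignment using 5 colors: 1=purple, 2=green, 3=yellow, 4=blue, 5=purple, 6=green, 7=red, 8=yellow, 9=yellow, 10=blue.
That is already a proper 5-coloring.

Yes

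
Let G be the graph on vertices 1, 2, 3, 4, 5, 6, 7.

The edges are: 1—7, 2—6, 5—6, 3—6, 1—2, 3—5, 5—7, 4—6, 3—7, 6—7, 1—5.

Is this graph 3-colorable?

No

3, 5, 6, 7 form a clique, so at least 4 colors are needed.
So 3 colors are not enough.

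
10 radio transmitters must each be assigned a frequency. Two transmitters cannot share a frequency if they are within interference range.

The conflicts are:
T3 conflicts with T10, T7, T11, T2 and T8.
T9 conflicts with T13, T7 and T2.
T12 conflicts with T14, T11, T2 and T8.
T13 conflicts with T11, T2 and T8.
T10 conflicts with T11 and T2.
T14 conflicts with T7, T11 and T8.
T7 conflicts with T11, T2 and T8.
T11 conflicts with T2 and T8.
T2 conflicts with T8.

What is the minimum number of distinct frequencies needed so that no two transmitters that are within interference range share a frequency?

5

T3, T7, T11, T2, T8 all conflict with each other, so at least 5 frequencies are needed.
5 frequencies suffice: T3=5, T9=1, T12=4, T13=4, T10=3, T14=2, T7=4, T11=1, T2=2, T8=3. No two conflicting transmitters share a frequency.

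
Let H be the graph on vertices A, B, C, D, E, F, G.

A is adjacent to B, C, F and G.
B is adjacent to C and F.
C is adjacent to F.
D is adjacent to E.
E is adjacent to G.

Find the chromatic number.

4

A, B, C, F are pairwise adjacent (a clique of size 4), so at least 4 colors are needed.
One proper 4-coloring: A=1, B=2, C=3, D=2, E=1, F=4, G=2. Every edge joins two different colors.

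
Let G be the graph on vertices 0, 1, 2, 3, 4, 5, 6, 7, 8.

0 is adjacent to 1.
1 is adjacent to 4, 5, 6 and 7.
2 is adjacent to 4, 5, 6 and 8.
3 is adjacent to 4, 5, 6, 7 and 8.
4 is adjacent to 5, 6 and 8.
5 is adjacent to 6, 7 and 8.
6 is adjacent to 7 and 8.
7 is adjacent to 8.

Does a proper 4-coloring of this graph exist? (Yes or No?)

No

2, 4, 5, 6, 8 form a clique, so at least 5 colors are needed.
So 4 colors are not enough.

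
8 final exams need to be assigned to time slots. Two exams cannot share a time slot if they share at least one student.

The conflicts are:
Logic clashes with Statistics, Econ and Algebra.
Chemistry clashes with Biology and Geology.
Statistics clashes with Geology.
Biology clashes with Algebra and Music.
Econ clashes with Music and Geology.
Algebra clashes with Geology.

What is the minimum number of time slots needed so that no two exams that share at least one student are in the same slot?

3

The cycle Geology-Chemistry-Biology-Music-Econ-Geology has odd length 5, so it cannot be 2-colored; at least 3 time slots are needed.
3 time slots suffice: time slot 1 → {Logic, Biology, Geology}; time slot 2 → {Chemistry, Statistics, Econ, Algebra}; time slot 3 → {Music}. Each listed conflict is separated.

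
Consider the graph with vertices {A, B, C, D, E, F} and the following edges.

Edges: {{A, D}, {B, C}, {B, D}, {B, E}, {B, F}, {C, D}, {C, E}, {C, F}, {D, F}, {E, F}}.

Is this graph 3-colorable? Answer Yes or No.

No

B, C, E, F are mutually adjacent (a clique of size 4), so at least 4 colors are needed.
So 3 colors are not enough.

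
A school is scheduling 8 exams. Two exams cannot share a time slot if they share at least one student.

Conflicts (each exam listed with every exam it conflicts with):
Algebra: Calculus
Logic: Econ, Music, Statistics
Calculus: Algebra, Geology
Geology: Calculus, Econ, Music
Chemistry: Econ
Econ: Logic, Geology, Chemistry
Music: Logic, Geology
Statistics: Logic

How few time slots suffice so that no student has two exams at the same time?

Logic and Music conflict, so at least 2 time slots are needed.
2 time slots suffice: Algebra=1, Logic=1, Calculus=2, Geology=1, Chemistry=1, Econ=2, Music=2, Statistics=2. Every pair that conflicts lands in different time slots.

2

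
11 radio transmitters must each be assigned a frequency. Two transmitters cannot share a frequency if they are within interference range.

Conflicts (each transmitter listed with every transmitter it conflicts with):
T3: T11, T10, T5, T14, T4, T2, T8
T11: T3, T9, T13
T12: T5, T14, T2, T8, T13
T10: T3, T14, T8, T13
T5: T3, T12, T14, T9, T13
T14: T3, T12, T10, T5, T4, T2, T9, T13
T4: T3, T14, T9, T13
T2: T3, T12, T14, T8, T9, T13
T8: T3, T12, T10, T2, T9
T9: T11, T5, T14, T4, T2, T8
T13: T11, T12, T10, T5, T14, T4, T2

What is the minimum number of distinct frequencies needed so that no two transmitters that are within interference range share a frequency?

T12, T14, T2, T13 pairwise conflict, so at least 4 frequencies are needed.
4 frequencies suffice: frequency 1 → {T11, T14, T8}; frequency 2 → {T3, T9, T13}; frequency 3 → {T10, T5, T4, T2}; frequency 4 → {T12}. Each listed conflict is separated.

4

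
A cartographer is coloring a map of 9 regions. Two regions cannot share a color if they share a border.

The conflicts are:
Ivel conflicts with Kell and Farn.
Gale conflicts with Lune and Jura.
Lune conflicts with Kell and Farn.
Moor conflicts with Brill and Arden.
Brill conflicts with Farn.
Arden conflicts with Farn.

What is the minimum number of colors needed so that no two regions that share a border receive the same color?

Ivel and Kell conflict, so at least 2 colors are needed.
A valid assignment using 2 colors: Ivel=2, Gale=1, Lune=2, Moor=1, Brill=2, Jura=2, Kell=1, Arden=2, Farn=1. No two conflicting regions share a color.

2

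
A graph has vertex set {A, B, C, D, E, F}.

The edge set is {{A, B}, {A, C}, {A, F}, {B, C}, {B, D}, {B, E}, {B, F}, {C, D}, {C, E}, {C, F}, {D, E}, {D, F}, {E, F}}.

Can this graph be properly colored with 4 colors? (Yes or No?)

B, C, D, E, F are pairwise adjacent (a clique of size 5), so at least 5 colors are needed.
So 4 colors are not enough.

No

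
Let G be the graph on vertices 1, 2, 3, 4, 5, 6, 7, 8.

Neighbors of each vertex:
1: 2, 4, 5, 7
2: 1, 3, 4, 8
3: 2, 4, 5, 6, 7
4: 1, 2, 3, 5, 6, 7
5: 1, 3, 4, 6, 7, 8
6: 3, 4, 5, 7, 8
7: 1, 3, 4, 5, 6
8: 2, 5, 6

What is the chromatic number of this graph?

3, 4, 5, 6, 7 are mutually adjacent (a clique of size 5), so at least 5 colors are needed.
5 colors suffice: 1=c, 2=b, 3=d, 4=a, 5=b, 6=c, 7=e, 8=a. No two adjacent vertices share a color.

5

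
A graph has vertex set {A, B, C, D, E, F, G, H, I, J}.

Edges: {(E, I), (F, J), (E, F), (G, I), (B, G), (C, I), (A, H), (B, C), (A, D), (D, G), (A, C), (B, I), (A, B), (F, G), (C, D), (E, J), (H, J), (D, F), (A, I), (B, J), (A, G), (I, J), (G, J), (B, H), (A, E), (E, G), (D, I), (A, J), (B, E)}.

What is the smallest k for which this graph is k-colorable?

A, B, E, G, I, J form a clique, so at least 6 colors are needed.
One proper 6-coloring: A=1, B=3, C=4, D=2, E=6, F=1, G=4, H=4, I=5, J=2. Each edge has distinct colors on its endpoints.

6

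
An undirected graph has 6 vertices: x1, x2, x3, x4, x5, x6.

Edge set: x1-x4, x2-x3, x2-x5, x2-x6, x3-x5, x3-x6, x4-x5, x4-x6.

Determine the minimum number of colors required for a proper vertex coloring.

x2, x3, x5 form a triangle, so at least 3 colors are needed.
3 colors suffice: color red → {x1, x5, x6}; color blue → {x2, x4}; color green → {x3}. No two adjacent vertices share a color.

3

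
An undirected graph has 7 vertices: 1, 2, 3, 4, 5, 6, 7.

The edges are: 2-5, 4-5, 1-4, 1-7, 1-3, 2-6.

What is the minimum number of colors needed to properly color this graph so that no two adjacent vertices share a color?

2

1 and 7 are adjacent, so at least 2 colors are needed.
2 colors suffice: color a → {1, 5, 6}; color b → {2, 3, 4, 7}. Each edge has distinct colors on its endpoints.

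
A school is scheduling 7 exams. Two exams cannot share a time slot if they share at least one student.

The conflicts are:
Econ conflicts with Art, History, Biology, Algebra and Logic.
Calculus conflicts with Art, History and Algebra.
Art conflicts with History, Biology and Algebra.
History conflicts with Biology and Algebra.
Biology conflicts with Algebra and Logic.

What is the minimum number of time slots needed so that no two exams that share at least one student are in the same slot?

Econ, Art, History, Biology, Algebra pairwise conflict, so at least 5 time slots are needed.
5 time slots suffice: time slot 1 → {Art, Logic}; time slot 2 → {Calculus, Biology}; time slot 3 → {History}; time slot 4 → {Algebra}; time slot 5 → {Econ}. No two conflicting exams share a time slot.

5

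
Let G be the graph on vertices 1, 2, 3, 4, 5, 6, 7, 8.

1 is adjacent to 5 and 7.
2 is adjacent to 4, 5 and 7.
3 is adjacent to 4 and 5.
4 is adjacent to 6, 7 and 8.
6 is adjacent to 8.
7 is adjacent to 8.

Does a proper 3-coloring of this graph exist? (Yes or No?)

The chromatic number is 3. 2, 4, 7 are pairwise adjacent, so at least 3 colors are needed.
One proper 3-coloring: 1=c, 2=c, 3=b, 4=a, 5=a, 6=b, 7=b, 8=c.
That is already a proper 3-coloring.

Yes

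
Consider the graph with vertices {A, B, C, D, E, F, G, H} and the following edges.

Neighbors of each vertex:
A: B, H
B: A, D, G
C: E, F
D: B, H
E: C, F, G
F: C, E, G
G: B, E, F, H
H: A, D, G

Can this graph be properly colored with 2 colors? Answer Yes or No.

No

E, F, G are pairwise adjacent, so at least 3 colors are needed.
So 2 colors are not enough.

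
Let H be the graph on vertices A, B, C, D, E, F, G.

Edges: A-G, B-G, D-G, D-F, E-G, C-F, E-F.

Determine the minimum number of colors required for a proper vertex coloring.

B and G are adjacent, so at least 2 colors are needed.
2 colors suffice: color 1 → {F, G}; color 2 → {A, B, C, D, E}. Every edge joins two different colors.

2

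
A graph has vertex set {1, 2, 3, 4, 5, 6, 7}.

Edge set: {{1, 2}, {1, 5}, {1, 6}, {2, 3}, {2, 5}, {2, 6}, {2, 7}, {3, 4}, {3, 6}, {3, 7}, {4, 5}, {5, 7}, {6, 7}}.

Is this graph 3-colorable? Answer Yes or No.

2, 3, 6, 7 are mutually adjacent (a clique of size 4), so at least 4 colors are needed.
So 3 colors are not enough.

No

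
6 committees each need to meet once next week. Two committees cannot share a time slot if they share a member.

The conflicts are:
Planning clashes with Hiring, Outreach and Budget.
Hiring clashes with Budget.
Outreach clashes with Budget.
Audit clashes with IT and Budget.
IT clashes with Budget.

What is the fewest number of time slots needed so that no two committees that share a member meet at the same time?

3

Planning, Hiring, Budget pairwise conflict, so at least 3 time slots are needed.
3 time slots suffice: time slot 1 → {Budget}; time slot 2 → {Planning, IT}; time slot 3 → {Hiring, Outreach, Audit}. Every pair that conflicts lands in different time slots.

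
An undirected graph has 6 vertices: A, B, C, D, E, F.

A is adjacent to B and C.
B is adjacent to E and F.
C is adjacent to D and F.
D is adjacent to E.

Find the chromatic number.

The cycle C-A-B-E-D-C has odd length 5, so it cannot be 2-colored; at least 3 colors are needed.
3 colors suffice: color 1 → {B, C}; color 2 → {A, E, F}; color 3 → {D}. Every edge joins two different colors.

3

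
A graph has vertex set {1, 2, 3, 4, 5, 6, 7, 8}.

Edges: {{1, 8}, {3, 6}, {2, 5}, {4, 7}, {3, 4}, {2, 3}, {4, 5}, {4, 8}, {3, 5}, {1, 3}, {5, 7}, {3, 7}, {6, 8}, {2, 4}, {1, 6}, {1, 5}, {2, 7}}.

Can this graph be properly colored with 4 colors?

2, 3, 4, 5, 7 form a clique, so at least 5 colors are needed.
So 4 colors are not enough.

No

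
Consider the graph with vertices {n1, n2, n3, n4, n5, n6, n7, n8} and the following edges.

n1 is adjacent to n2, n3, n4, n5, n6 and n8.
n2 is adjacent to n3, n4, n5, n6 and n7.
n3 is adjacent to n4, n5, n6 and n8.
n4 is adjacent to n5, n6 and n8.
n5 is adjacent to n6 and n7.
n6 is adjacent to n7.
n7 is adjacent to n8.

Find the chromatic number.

6

n1, n2, n3, n4, n5, n6 are mutually adjacent (a clique of size 6), so at least 6 colors are needed.
A valid assignment using 6 colors: n1=5, n2=2, n3=1, n4=3, n5=6, n6=4, n7=1, n8=2. No two adjacent vertices share a color.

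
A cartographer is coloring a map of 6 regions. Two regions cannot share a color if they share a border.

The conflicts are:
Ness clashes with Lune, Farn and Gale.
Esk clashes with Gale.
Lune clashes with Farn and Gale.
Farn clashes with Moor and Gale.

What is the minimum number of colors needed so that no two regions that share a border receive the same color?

4

Ness, Lune, Farn, Gale are mutually in conflict, so at least 4 colors are needed.
One proper 4-coloring: Ness=3, Esk=2, Lune=4, Farn=2, Moor=1, Gale=1. Each listed conflict is separated.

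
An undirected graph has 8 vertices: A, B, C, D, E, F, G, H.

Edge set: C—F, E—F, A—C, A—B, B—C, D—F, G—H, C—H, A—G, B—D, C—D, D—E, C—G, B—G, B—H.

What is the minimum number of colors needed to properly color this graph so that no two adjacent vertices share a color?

A, B, C, G are mutually adjacent (a clique of size 4), so at least 4 colors are needed.
4 colors suffice: color 1 → {C, E}; color 2 → {B, F}; color 3 → {D, G}; color 4 → {A, H}. Every edge joins two different colors.

4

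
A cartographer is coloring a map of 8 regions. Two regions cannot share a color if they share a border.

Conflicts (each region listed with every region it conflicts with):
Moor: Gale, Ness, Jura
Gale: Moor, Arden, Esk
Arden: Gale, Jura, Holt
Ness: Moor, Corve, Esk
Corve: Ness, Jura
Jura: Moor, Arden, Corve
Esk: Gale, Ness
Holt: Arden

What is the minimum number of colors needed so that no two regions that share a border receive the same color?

2

Arden and Jura conflict, so at least 2 colors are needed.
2 colors suffice: color 1 → {Moor, Arden, Corve, Esk}; color 2 → {Gale, Ness, Jura, Holt}. No two conflicting regions share a color.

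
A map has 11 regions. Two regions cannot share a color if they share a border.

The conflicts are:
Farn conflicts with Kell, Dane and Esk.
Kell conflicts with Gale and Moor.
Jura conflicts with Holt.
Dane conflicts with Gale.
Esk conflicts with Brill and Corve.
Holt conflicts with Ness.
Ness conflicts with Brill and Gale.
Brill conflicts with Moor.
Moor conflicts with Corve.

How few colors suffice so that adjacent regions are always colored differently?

The cycle Esk-Brill-Moor-Kell-Farn-Esk has odd length 5, so it cannot be 2-colored; at least 3 colors are needed.
3 colors suffice: Farn=2, Kell=3, Jura=1, Dane=1, Esk=1, Holt=2, Ness=1, Brill=2, Gale=2, Moor=1, Corve=2. Each listed conflict is separated.

3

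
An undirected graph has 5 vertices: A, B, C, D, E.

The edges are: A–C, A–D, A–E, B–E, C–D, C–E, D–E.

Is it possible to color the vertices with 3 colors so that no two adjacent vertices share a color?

No

A, C, D, E are pairwise adjacent (a clique of size 4), so at least 4 colors are needed.
So 3 colors are not enough.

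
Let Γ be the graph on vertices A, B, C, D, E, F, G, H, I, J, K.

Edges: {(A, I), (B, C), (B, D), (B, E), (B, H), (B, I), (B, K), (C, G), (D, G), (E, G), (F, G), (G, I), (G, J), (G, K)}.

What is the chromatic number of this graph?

2

C and G are adjacent, so at least 2 colors are needed.
2 colors suffice: color red → {A, B, G}; color blue → {C, D, E, F, H, I, J, K}. No two adjacent vertices share a color.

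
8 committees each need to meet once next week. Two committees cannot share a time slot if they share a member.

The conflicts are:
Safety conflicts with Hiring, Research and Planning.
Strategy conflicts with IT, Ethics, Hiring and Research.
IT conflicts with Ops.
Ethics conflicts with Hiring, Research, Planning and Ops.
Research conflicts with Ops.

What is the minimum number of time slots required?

Strategy, Ethics, Hiring are mutually in conflict, so at least 3 time slots are needed.
3 time slots suffice: time slot 1 → {Safety, IT, Ethics}; time slot 2 → {Strategy, Planning, Ops}; time slot 3 → {Hiring, Research}. Every pair that conflicts lands in different time slots.

3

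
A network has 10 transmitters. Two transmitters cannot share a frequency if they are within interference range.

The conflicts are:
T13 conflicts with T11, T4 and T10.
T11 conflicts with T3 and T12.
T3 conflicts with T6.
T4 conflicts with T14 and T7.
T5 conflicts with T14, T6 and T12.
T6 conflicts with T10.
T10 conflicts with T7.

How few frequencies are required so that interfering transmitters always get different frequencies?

The cycle T3-T6-T10-T13-T11-T3 has odd length 5, so it cannot be 2-colored; at least 3 frequencies are needed.
A valid assignment using 3 frequencies: T13=2, T11=1, T3=3, T4=1, T5=1, T14=2, T6=2, T10=1, T12=2, T7=2. No two conflicting transmitters share a frequency.

3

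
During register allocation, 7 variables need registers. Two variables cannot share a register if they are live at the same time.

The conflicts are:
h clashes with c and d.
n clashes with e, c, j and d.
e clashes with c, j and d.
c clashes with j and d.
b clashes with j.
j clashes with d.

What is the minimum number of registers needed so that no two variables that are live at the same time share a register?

5

n, e, c, j, d pairwise conflict, so at least 5 registers are needed.
5 registers suffice: h=2, n=5, e=4, c=1, b=1, j=2, d=3. No two conflicting variables share a register.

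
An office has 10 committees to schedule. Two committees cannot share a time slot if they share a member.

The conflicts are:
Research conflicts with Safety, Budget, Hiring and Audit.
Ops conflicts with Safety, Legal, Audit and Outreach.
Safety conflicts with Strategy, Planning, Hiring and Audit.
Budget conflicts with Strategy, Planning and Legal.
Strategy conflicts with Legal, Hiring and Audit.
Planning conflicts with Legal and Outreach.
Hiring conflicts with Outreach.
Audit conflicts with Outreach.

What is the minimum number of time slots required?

Research, Safety, Audit all conflict with each other, so at least 3 time slots are needed.
Using 3 time slots: Research=3, Ops=3, Safety=1, Budget=1, Strategy=3, Planning=3, Legal=2, Hiring=2, Audit=2, Outreach=1. Every pair that conflicts lands in different time slots.

3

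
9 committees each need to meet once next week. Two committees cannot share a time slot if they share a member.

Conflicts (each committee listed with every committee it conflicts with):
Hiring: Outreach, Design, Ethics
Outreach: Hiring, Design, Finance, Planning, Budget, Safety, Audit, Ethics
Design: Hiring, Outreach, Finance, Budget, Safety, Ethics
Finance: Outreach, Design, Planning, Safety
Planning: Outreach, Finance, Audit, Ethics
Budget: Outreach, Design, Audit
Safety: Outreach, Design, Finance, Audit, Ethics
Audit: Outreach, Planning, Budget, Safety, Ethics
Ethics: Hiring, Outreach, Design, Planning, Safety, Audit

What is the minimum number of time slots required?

4

Hiring, Outreach, Design, Ethics are mutually in conflict, so at least 4 time slots are needed.
4 time slots suffice: time slot 1 → {Outreach}; time slot 2 → {Finance, Budget, Ethics}; time slot 3 → {Design, Audit}; time slot 4 → {Hiring, Planning, Safety}. No two conflicting committees share a time slot.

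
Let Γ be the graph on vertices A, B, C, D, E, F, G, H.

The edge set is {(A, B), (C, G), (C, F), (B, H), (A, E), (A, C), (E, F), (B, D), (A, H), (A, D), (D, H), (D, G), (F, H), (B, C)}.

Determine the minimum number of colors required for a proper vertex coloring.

A, B, D, H form a clique, so at least 4 colors are needed.
One proper 4-coloring: A=red, B=green, C=blue, D=blue, E=blue, F=red, G=red, H=yellow. No two adjacent vertices share a color.

4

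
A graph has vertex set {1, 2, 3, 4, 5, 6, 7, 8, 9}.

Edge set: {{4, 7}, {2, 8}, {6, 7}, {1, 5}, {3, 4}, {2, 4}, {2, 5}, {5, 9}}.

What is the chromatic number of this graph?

2

5 and 9 are adjacent, so at least 2 colors are needed.
2 colors suffice: color red → {4, 5, 6, 8}; color blue → {1, 2, 3, 7, 9}. Every edge joins two different colors.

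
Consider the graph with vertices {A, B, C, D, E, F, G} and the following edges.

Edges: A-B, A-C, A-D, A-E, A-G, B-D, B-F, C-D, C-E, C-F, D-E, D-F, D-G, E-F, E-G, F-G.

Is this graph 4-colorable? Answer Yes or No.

The chromatic number is 4. C, D, E, F are pairwise adjacent (a clique of size 4), so at least 4 colors are needed.
A valid assignment using 4 colors: A=2, B=3, C=4, D=1, E=3, F=2, G=4.
That is already a proper 4-coloring.

Yes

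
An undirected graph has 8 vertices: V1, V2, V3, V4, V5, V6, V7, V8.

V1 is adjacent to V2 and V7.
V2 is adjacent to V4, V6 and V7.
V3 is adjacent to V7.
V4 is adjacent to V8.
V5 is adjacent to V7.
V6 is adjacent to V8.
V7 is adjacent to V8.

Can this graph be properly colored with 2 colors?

No

V1, V2, V7 form a triangle, so at least 3 colors are needed.
So 2 colors are not enough.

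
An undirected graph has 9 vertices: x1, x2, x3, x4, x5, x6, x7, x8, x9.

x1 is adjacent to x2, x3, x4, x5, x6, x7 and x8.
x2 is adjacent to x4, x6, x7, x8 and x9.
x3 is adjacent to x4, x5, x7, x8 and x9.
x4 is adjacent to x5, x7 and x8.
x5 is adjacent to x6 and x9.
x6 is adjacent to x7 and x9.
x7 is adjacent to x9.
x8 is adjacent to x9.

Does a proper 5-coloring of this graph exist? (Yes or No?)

Yes

The chromatic number is 4. x1, x2, x4, x8 form a clique, so at least 4 colors are needed.
4 colors suffice: color 1 → {x1, x9}; color 2 → {x2, x3}; color 3 → {x4, x6}; color 4 → {x5, x7, x8}.
Since 5 ≥ 4, a proper 5-coloring certainly exists.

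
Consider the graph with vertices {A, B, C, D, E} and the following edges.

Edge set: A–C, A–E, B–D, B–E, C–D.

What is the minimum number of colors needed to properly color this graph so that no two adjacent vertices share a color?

The cycle E-B-D-C-A-E has odd length 5, so it cannot be 2-colored; at least 3 colors are needed.
One proper 3-coloring: A=3, B=2, C=2, D=1, E=1. No two adjacent vertices share a color.

3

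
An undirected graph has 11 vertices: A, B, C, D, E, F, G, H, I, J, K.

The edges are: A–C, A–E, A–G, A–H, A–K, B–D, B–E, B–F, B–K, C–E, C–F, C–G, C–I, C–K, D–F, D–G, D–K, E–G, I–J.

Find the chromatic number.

4

A, C, E, G are pairwise adjacent (a clique of size 4), so at least 4 colors are needed.
One proper 4-coloring: A=blue, B=blue, C=red, D=red, E=green, F=green, G=yellow, H=red, I=blue, J=red, K=green. Each edge has distinct colors on its endpoints.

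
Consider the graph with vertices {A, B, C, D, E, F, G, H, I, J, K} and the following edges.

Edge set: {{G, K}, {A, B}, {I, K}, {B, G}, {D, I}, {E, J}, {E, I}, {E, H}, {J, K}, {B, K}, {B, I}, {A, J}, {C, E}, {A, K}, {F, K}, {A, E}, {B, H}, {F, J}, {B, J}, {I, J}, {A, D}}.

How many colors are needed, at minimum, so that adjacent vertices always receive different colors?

4

B, I, J, K are pairwise adjacent (a clique of size 4), so at least 4 colors are needed.
One proper 4-coloring: A=yellow, B=red, C=blue, D=red, E=red, F=red, G=blue, H=blue, I=yellow, J=blue, K=green. No two adjacent vertices share a color.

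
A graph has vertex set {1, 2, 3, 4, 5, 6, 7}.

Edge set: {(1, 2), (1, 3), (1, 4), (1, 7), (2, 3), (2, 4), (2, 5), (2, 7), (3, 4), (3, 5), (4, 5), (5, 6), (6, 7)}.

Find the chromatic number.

2, 3, 4, 5 form a clique, so at least 4 colors are needed.
4 colors suffice: color a → {2, 6}; color b → {1, 5}; color c → {4, 7}; color d → {3}. Each edge has distinct colors on its endpoints.

4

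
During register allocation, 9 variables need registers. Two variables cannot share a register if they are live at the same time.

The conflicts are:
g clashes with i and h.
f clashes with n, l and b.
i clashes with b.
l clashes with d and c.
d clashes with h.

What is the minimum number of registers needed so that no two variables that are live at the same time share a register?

The cycle g-h-d-l-f-b-i-g has odd length 7, so it cannot be 2-colored; at least 3 registers are needed.
3 registers suffice: register 1 → {n, l, b, h}; register 2 → {g, f, d, c}; register 3 → {i}. No two conflicting variables share a register.

3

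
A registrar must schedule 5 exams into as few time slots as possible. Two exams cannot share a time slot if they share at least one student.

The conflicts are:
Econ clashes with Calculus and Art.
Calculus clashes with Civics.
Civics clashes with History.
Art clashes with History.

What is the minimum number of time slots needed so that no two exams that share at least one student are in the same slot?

3

The cycle Econ-Calculus-Civics-History-Art-Econ has odd length 5, so it cannot be 2-colored; at least 3 time slots are needed.
3 time slots suffice: Econ=1, Calculus=2, Civics=1, Art=3, History=2. Each listed conflict is separated.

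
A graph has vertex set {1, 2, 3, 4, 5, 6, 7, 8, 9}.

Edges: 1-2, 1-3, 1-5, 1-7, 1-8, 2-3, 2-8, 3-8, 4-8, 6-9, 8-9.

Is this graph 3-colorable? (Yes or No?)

No

1, 2, 3, 8 are pairwise adjacent (a clique of size 4), so at least 4 colors are needed.
So 3 colors are not enough.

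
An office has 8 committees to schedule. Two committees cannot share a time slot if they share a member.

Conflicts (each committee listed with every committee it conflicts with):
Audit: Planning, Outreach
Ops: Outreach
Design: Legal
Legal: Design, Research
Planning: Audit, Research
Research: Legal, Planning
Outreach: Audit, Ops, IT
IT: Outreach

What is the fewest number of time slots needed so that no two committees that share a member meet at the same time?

Design and Legal conflict, so at least 2 time slots are needed.
A valid assignment using 2 time slots: Audit=2, Ops=2, Design=2, Legal=1, Planning=1, Research=2, Outreach=1, IT=2. Every pair that conflicts lands in different time slots.

2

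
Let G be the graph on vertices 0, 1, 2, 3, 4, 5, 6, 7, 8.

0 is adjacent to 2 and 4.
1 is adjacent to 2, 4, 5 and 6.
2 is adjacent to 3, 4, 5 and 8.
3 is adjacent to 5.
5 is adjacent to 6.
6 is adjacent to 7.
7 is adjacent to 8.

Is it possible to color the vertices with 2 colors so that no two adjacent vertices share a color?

No

1, 5, 6 are pairwise adjacent, so at least 3 colors are needed.
So 2 colors are not enough.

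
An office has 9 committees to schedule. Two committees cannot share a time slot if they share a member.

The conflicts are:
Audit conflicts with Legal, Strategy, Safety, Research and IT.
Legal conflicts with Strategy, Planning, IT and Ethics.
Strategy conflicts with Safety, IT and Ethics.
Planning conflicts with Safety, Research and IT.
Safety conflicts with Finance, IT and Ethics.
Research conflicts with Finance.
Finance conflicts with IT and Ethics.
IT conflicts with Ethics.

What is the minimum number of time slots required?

Audit, Strategy, Safety, IT pairwise conflict, so at least 4 time slots are needed.
4 time slots suffice: time slot 1 → {Research, IT}; time slot 2 → {Legal, Safety}; time slot 3 → {Audit, Planning, Ethics}; time slot 4 → {Strategy, Finance}. Each listed conflict is separated.

4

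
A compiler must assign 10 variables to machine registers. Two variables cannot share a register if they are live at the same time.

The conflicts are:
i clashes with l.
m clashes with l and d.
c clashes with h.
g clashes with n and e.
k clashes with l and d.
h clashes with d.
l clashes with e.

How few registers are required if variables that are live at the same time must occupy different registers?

2

i and l conflict, so at least 2 registers are needed.
2 registers suffice: i=2, m=2, c=1, g=1, k=2, h=2, l=1, d=1, n=2, e=2. Every pair that conflicts lands in different registers.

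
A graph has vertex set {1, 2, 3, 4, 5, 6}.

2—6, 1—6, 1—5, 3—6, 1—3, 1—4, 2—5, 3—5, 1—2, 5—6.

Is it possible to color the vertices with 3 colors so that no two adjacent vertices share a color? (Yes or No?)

1, 3, 5, 6 are mutually adjacent (a clique of size 4), so at least 4 colors are needed.
So 3 colors are not enough.

No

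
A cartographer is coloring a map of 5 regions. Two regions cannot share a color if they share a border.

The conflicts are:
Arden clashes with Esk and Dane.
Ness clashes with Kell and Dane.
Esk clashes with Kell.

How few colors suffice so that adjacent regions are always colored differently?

3

The cycle Ness-Kell-Esk-Arden-Dane-Ness has odd length 5, so it cannot be 2-colored; at least 3 colors are needed.
One proper 3-coloring: Arden=2, Ness=1, Esk=1, Kell=2, Dane=3. No two conflicting regions share a color.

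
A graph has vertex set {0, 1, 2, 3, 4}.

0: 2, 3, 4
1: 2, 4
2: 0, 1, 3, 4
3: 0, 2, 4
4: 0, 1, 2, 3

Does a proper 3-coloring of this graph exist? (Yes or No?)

0, 2, 3, 4 are pairwise adjacent (a clique of size 4), so at least 4 colors are needed.
So 3 colors are not enough.

No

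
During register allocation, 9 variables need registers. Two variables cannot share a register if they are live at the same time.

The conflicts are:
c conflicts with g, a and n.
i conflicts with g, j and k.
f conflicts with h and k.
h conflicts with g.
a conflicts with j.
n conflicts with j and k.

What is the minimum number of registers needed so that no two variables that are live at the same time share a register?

The cycle c-a-j-i-g-c has odd length 5, so it cannot be 2-colored; at least 3 registers are needed.
3 registers suffice: register 1 → {c, h, j, k}; register 2 → {i, f, a, n}; register 3 → {g}. Every pair that conflicts lands in different registers.

3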